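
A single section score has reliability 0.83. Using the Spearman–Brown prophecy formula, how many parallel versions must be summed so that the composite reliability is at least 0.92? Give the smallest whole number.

k ≥ ρ*(1−ρ₁)/(ρ₁(1−ρ*)) = 0.92·0.17 / (0.83·0.08) = 2.355.
Smallest integer k = 3.

3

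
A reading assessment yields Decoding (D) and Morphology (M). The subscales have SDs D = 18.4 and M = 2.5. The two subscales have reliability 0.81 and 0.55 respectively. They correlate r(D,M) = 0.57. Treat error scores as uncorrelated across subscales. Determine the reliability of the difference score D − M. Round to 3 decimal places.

Var(D−M) = 18.4² + 2.5² − 2·18.4·2.5·0.57 = 344.81 − 52.44 = 292.37.
Under uncorrelated errors the observed covariances equal the true-score covariances, so only the own-variance terms attenuate.
True-score variance = [18.4²·0.81 + 2.5²·0.55] − 52.44 = 277.671 − 52.44 = 225.231.
Reliability = 225.231 / 292.37 = 0.770.

0.770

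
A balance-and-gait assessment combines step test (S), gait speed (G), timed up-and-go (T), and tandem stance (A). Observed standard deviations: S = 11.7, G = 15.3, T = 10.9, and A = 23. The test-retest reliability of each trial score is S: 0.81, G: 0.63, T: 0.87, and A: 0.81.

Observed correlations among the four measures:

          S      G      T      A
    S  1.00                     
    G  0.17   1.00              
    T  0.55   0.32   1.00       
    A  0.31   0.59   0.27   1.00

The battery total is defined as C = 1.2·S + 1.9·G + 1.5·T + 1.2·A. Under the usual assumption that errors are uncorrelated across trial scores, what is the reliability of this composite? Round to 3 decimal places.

Var(C) = 1.2²·11.7² + 1.9²·15.3² + 1.5²·10.9² + 1.2²·23² + 2·[2.28·11.7·15.3·0.17 + 1.8·11.7·10.9·0.55 + 1.44·11.7·23·0.31 + 2.85·15.3·10.9·0.32 + 2.28·15.3·23·0.59 + 1.8·10.9·23·0.27] = 2071.27 + 2126.15 = 4197.42.
Under uncorrelated errors the observed covariances equal the true-score covariances, so only the own-variance terms attenuate.
True-score variance = [1.2²·11.7²·0.81 + 1.9²·15.3²·0.63 + 1.5²·10.9²·0.87 + 1.2²·23²·0.81] + 2126.15 = 1541.66 + 2126.15 = 3667.81.
Reliability = 3667.81 / 4197.42 = 0.874.

0.874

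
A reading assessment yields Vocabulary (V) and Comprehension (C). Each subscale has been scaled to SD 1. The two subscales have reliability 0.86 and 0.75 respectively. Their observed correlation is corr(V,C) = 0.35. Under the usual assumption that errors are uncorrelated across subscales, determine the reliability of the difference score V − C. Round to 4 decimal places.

Var(V−C) = 1 + 1 − 2·0.35 = 2 − 0.7 = 1.3.
Under uncorrelated errors the observed covariances equal the true-score covariances, so only the own-variance terms attenuate.
True-score variance = [0.86 + 0.75] − 0.7 = 1.61 − 0.7 = 0.91.
Reliability = 0.91 / 1.3 = 0.7000.

0.7000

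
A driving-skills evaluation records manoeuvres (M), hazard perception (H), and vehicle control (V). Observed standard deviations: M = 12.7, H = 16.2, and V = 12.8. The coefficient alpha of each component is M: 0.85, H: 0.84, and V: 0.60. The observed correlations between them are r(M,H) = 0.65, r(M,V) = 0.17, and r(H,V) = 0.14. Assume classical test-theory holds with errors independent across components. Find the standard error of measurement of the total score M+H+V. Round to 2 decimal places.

Var(total) = 587.57 + 380.793 = 968.363.
True-score variance = 455.85 + 380.793 = 836.643, so reliability = 0.8640.
Error variance = 968.363 − 836.643 = 131.72; SEM = √131.72 = 11.48.

11.48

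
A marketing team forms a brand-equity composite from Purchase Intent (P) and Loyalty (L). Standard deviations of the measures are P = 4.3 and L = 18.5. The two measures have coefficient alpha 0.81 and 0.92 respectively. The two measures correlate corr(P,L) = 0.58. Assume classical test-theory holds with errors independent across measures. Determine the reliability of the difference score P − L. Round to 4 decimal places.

0.8849

Var(P−L) = 4.3² + 18.5² − 2·4.3·18.5·0.58 = 360.74 − 92.278 = 268.462.
With uncorrelated errors the cross-covariances are all true-score covariance, so they carry over unchanged; only the diagonal terms shrink to ρᵢσᵢ².
True-score variance = [4.3²·0.81 + 18.5²·0.92] − 92.278 = 329.847 − 92.278 = 237.569.
Reliability = 237.569 / 268.462 = 0.8849.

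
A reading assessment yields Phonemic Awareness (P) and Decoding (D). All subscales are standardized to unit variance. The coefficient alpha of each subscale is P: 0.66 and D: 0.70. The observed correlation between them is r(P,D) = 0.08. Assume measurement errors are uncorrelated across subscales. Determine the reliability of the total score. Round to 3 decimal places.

0.704

Var(P+D) = 2 + 2·[0.08] = 2 + 0.16 = 2.16.
Under uncorrelated errors the observed covariances equal the true-score covariances, so only the own-variance terms attenuate.
True-score variance = [0.66 + 0.70] + 0.16 = 1.36 + 0.16 = 1.52.
Reliability = 1.52 / 2.16 = 0.704.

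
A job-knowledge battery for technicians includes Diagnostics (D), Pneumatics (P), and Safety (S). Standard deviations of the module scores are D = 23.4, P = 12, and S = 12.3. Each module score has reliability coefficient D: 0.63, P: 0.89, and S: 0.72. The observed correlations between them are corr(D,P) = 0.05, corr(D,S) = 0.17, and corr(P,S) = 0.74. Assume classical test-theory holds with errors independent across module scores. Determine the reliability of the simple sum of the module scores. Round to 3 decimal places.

0.780

Var(D+P+S) = 23.4² + 12² + 12.3² + 2·[23.4·12·0.05 + 23.4·12.3·0.17 + 12·12.3·0.74] = 842.85 + 344.387 = 1187.24.
Under uncorrelated errors the observed covariances equal the true-score covariances, so only the own-variance terms attenuate.
True-score variance = [23.4²·0.63 + 12²·0.89 + 12.3²·0.72] + 344.387 = 582.052 + 344.387 = 926.438.
Reliability = 926.438 / 1187.24 = 0.780.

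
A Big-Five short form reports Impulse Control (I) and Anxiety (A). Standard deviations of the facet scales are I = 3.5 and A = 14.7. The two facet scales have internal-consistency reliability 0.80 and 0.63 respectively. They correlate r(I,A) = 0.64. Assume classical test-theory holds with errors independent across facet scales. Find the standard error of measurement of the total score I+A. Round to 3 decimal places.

9.078

Var(total) = 228.34 + 65.856 = 294.196.
True-score variance = 145.937 + 65.856 = 211.793, so reliability = 0.7199.
Error variance = 294.196 − 211.793 = 82.4033; SEM = √82.4033 = 9.078.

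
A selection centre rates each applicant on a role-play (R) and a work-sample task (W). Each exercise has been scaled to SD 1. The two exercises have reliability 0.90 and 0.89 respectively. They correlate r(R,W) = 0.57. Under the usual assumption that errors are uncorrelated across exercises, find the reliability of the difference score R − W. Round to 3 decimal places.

0.756

Var(R−W) = 1 + 1 − 2·0.57 = 2 − 1.14 = 0.86.
Under uncorrelated errors the observed covariances equal the true-score covariances, so only the own-variance terms attenuate.
True-score variance = [0.90 + 0.89] − 1.14 = 1.79 − 1.14 = 0.65.
Reliability = 0.65 / 0.86 = 0.756.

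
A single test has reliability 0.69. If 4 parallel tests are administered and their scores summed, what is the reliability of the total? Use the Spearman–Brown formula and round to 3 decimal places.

ρ_k = kρ / (1 + (k−1)ρ) = 4·0.69 / (1 + 3·0.69) = 2.760 / 3.070 = 0.899.

0.899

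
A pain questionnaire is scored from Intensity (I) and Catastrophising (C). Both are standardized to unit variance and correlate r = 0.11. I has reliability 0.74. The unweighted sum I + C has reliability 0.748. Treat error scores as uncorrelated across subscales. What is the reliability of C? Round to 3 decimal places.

Var(I+C) = 2 + 2·0.11 = 2.220.
True-score variance = ρ_I + ρ_C + 2·0.11, so 0.748 = (0.74 + ρ_C + 0.22) / 2.220.
ρ_C = 0.748·2.220 − 0.74 − 0.22 = 0.701.

0.701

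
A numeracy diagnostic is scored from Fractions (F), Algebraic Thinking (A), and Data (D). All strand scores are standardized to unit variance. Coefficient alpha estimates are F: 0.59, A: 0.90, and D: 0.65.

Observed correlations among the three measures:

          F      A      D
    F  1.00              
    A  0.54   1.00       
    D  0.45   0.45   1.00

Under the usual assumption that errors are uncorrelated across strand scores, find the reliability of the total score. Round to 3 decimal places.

0.854

Var(F+A+D) = 3 + 2·[0.54 + 0.45 + 0.45] = 3 + 2.88 = 5.88.
With uncorrelated errors the cross-covariances are all true-score covariance, so they carry over unchanged; only the diagonal terms shrink to ρᵢσᵢ².
True-score variance = [0.59 + 0.90 + 0.65] + 2.88 = 2.14 + 2.88 = 5.02.
Reliability = 5.02 / 5.88 = 0.854.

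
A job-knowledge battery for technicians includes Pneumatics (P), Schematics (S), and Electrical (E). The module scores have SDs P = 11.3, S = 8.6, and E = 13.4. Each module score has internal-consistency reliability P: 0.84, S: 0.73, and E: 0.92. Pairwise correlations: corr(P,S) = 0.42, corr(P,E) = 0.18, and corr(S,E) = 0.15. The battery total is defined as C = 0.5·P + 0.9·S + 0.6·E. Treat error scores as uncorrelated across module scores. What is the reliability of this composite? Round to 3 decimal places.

Var(C) = 0.5²·11.3² + 0.9²·8.6² + 0.6²·13.4² + 2·[0.45·11.3·8.6·0.42 + 0.3·11.3·13.4·0.18 + 0.54·8.6·13.4·0.15] = 156.472 + 71.7563 = 228.228.
With uncorrelated errors the cross-covariances are all true-score covariance, so they carry over unchanged; only the diagonal terms shrink to ρᵢσᵢ².
True-score variance = [0.5²·11.3²·0.84 + 0.9²·8.6²·0.73 + 0.6²·13.4²·0.92] + 71.7563 = 130.018 + 71.7563 = 201.774.
Reliability = 201.774 / 228.228 = 0.884.

0.884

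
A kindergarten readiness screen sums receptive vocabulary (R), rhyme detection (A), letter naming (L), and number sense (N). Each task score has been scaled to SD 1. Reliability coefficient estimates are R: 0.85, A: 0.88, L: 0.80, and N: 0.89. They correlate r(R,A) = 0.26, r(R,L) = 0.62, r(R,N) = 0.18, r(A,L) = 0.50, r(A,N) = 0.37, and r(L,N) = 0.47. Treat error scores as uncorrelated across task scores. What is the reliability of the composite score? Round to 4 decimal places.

0.9341

Var(R+A+L+N) = 4 + 2·[0.26 + 0.62 + 0.18 + 0.50 + 0.37 + 0.47] = 4 + 4.8 = 8.8.
Because errors are independent across components, Cov(Tᵢ,Tⱼ) = Cov(Xᵢ,Xⱼ); the off-diagonal part of the true-score variance is the same as above.
True-score variance = [0.85 + 0.88 + 0.80 + 0.89] + 4.8 = 3.42 + 4.8 = 8.22.
Reliability = 8.22 / 8.8 = 0.9341.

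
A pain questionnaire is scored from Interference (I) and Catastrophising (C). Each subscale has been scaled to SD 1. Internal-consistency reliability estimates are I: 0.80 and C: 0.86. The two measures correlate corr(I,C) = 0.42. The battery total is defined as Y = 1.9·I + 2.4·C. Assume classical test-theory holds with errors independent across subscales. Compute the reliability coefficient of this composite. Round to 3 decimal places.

Var(Y) = 1.9² + 2.4² + 2·[4.56·0.42] = 9.37 + 3.8304 = 13.2004.
Because errors are independent across components, Cov(Tᵢ,Tⱼ) = Cov(Xᵢ,Xⱼ); the off-diagonal part of the true-score variance is the same as above.
True-score variance = [1.9²·0.80 + 2.4²·0.86] + 3.8304 = 7.8416 + 3.8304 = 11.672.
Reliability = 11.672 / 13.2004 = 0.884.

0.884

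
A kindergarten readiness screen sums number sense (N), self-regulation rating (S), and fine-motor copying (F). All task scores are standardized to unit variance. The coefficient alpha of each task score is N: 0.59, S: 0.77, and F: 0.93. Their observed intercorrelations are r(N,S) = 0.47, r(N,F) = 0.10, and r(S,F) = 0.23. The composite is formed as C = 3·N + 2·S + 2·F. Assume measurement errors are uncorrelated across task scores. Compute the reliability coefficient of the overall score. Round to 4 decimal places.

Var(C) = 3² + 2² + 2² + 2·[6·0.47 + 6·0.10 + 4·0.23] = 17 + 8.68 = 25.68.
With uncorrelated errors the cross-covariances are all true-score covariance, so they carry over unchanged; only the diagonal terms shrink to ρᵢσᵢ².
True-score variance = [3²·0.59 + 2²·0.77 + 2²·0.93] + 8.68 = 12.11 + 8.68 = 20.79.
Reliability = 20.79 / 25.68 = 0.8096.

0.8096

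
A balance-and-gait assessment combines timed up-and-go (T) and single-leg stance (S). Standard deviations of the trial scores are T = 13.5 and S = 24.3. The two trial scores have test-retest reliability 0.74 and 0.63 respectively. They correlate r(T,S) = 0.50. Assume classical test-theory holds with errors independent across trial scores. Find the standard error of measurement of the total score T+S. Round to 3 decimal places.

16.305

Var(total) = 772.74 + 328.05 = 1100.79.
True-score variance = 506.874 + 328.05 = 834.924, so reliability = 0.7585.
Error variance = 1100.79 − 834.924 = 265.866; SEM = √265.866 = 16.305.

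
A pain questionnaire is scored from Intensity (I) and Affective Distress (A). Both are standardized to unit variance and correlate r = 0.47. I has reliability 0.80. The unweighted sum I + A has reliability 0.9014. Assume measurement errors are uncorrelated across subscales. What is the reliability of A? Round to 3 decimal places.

Var(I+A) = 2 + 2·0.47 = 2.940.
True-score variance = ρ_I + ρ_A + 2·0.47, so 0.9014 = (0.80 + ρ_A + 0.94) / 2.940.
ρ_A = 0.9014·2.940 − 0.80 − 0.94 = 0.910.

0.910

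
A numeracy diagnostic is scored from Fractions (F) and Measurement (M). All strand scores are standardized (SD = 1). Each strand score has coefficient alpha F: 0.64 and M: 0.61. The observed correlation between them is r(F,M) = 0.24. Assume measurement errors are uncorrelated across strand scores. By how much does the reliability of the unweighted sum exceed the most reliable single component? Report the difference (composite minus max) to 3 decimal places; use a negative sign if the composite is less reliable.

0.058

Var(sum) = 2 + 0.48 = 2.48; true-score variance = 1.25 + 0.48 = 1.73; composite reliability = 0.6976.
Max component reliability = 0.6400.
Difference = 0.6976 − 0.6400 = 0.058.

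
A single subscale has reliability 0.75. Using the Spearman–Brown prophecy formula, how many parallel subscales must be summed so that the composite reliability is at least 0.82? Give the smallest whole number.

k ≥ ρ*(1−ρ₁)/(ρ₁(1−ρ*)) = 0.82·0.25 / (0.75·0.18) = 1.519.
Smallest integer k = 2.

2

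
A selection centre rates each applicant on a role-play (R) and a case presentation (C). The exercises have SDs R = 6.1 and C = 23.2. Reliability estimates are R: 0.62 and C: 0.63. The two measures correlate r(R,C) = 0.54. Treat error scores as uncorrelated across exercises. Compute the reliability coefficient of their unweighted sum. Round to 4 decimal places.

Var(R+C) = 6.1² + 23.2² + 2·[6.1·23.2·0.54] = 575.45 + 152.842 = 728.292.
Because errors are independent across components, Cov(Tᵢ,Tⱼ) = Cov(Xᵢ,Xⱼ); the off-diagonal part of the true-score variance is the same as above.
True-score variance = [6.1²·0.62 + 23.2²·0.63] + 152.842 = 362.161 + 152.842 = 515.003.
Reliability = 515.003 / 728.292 = 0.7071.

0.7071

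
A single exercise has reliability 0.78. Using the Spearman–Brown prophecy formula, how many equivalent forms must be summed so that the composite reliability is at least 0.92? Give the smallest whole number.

4

k ≥ ρ*(1−ρ₁)/(ρ₁(1−ρ*)) = 0.92·0.22 / (0.78·0.08) = 3.244.
Smallest integer k = 4.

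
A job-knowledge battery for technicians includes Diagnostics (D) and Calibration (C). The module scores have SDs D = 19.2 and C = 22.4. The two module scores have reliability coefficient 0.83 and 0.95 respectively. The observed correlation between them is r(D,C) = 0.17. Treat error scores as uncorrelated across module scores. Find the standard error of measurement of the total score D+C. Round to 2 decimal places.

9.37

Var(total) = 870.4 + 146.227 = 1016.63.
True-score variance = 782.643 + 146.227 = 928.87, so reliability = 0.9137.
Error variance = 1016.63 − 928.87 = 87.7568; SEM = √87.7568 = 9.37.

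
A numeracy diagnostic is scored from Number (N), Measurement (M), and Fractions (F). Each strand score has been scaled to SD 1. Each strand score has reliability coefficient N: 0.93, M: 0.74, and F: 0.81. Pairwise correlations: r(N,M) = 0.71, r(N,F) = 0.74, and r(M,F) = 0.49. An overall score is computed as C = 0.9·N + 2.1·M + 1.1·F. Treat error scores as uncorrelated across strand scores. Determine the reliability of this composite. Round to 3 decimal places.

Var(C) = 0.9² + 2.1² + 1.1² + 2·[1.89·0.71 + 0.99·0.74 + 2.31·0.49] = 6.43 + 6.4128 = 12.8428.
Under uncorrelated errors the observed covariances equal the true-score covariances, so only the own-variance terms attenuate.
True-score variance = [0.9²·0.93 + 2.1²·0.74 + 1.1²·0.81] + 6.4128 = 4.9968 + 6.4128 = 11.4096.
Reliability = 11.4096 / 12.8428 = 0.888.

0.888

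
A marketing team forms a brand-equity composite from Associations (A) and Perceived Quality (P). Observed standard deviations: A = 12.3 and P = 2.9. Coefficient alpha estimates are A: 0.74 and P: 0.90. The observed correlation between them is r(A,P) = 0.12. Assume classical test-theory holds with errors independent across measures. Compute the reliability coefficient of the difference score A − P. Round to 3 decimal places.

0.734

Var(A−P) = 12.3² + 2.9² − 2·12.3·2.9·0.12 = 159.7 − 8.5608 = 151.139.
Under uncorrelated errors the observed covariances equal the true-score covariances, so only the own-variance terms attenuate.
True-score variance = [12.3²·0.74 + 2.9²·0.90] − 8.5608 = 119.524 − 8.5608 = 110.963.
Reliability = 110.963 / 151.139 = 0.734.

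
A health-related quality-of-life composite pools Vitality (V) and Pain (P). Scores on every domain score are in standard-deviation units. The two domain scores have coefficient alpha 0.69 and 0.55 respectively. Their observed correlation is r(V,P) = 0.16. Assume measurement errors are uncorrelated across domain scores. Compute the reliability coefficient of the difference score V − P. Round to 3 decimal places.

Var(V−P) = 1 + 1 − 2·0.16 = 2 − 0.32 = 1.68.
Under uncorrelated errors the observed covariances equal the true-score covariances, so only the own-variance terms attenuate.
True-score variance = [0.69 + 0.55] − 0.32 = 1.24 − 0.32 = 0.92.
Reliability = 0.92 / 1.68 = 0.548.

0.548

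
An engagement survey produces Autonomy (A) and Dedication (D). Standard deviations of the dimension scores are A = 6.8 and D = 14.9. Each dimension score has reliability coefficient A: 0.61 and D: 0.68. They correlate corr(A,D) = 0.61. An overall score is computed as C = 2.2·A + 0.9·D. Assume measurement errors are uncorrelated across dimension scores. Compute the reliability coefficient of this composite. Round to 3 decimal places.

0.777

Var(C) = 2.2²·6.8² + 0.9²·14.9² + 2·[1.98·6.8·14.9·0.61] = 403.63 + 244.749 = 648.378.
With uncorrelated errors the cross-covariances are all true-score covariance, so they carry over unchanged; only the diagonal terms shrink to ρᵢσᵢ².
True-score variance = [2.2²·6.8²·0.61 + 0.9²·14.9²·0.68] + 244.749 = 258.802 + 244.749 = 503.551.
Reliability = 503.551 / 648.378 = 0.777.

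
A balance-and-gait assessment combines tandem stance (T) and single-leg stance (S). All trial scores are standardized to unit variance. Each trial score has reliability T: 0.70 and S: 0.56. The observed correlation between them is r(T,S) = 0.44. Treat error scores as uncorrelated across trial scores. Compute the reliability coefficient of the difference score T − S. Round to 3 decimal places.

Var(T−S) = 1 + 1 − 2·0.44 = 2 − 0.88 = 1.12.
Under uncorrelated errors the observed covariances equal the true-score covariances, so only the own-variance terms attenuate.
True-score variance = [0.70 + 0.56] − 0.88 = 1.26 − 0.88 = 0.38.
Reliability = 0.38 / 1.12 = 0.339.

0.339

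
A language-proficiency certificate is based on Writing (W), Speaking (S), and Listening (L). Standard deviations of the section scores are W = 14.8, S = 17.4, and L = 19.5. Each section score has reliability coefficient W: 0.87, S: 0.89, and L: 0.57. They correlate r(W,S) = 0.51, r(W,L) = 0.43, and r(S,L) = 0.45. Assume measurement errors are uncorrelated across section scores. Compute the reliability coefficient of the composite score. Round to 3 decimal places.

0.869

Var(W+S+L) = 14.8² + 17.4² + 19.5² + 2·[14.8·17.4·0.51 + 14.8·19.5·0.43 + 17.4·19.5·0.45] = 902.05 + 816.236 = 1718.29.
Because errors are independent across components, Cov(Tᵢ,Tⱼ) = Cov(Xᵢ,Xⱼ); the off-diagonal part of the true-score variance is the same as above.
True-score variance = [14.8²·0.87 + 17.4²·0.89 + 19.5²·0.57] + 816.236 = 676.764 + 816.236 = 1493.
Reliability = 1493 / 1718.29 = 0.869.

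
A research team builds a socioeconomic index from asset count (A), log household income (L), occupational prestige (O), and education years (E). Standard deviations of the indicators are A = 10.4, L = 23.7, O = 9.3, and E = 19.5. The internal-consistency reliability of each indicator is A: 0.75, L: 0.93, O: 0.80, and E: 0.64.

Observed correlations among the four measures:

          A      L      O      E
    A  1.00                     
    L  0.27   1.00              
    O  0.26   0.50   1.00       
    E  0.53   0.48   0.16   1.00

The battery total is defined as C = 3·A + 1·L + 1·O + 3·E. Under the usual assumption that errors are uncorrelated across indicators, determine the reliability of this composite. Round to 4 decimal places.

Var(C) = 3²·10.4² + 23.7² + 9.3² + 3²·19.5² + 2·[3·10.4·23.7·0.27 + 3·10.4·9.3·0.26 + 9·10.4·19.5·0.53 + 23.7·9.3·0.50 + 3·23.7·19.5·0.48 + 3·9.3·19.5·0.16] = 5043.87 + 4210.39 = 9254.26.
With uncorrelated errors the cross-covariances are all true-score covariance, so they carry over unchanged; only the diagonal terms shrink to ρᵢσᵢ².
True-score variance = [3²·10.4²·0.75 + 23.7²·0.93 + 9.3²·0.80 + 3²·19.5²·0.64] + 4210.39 = 3511.88 + 4210.39 = 7722.27.
Reliability = 7722.27 / 9254.26 = 0.8345.

0.8345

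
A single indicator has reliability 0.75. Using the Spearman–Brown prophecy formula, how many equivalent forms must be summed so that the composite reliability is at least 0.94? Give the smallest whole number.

k ≥ ρ*(1−ρ₁)/(ρ₁(1−ρ*)) = 0.94·0.25 / (0.75·0.06) = 5.222.
Smallest integer k = 6.

6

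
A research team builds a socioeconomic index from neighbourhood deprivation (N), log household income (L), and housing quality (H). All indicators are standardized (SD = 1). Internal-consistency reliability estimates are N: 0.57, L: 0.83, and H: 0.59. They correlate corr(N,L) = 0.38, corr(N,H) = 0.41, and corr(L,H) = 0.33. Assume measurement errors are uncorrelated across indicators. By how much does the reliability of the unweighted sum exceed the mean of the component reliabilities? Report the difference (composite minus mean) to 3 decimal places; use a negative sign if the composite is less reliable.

0.144

Var(sum) = 3 + 2.24 = 5.24; true-score variance = 1.99 + 2.24 = 4.23; composite reliability = 0.8073.
Mean component reliability = 0.6633.
Difference = 0.8073 − 0.6633 = 0.144.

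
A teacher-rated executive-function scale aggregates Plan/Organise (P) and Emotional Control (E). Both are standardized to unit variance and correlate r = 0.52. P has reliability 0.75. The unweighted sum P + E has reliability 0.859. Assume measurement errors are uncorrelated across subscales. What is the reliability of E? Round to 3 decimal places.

0.821

Var(P+E) = 2 + 2·0.52 = 3.040.
True-score variance = ρ_P + ρ_E + 2·0.52, so 0.859 = (0.75 + ρ_E + 1.04) / 3.040.
ρ_E = 0.859·3.040 − 0.75 − 1.04 = 0.821.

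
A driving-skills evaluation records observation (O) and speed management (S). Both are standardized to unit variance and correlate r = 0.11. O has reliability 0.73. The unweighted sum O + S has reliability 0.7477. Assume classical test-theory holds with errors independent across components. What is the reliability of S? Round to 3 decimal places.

0.710

Var(O+S) = 2 + 2·0.11 = 2.220.
True-score variance = ρ_O + ρ_S + 2·0.11, so 0.7477 = (0.73 + ρ_S + 0.22) / 2.220.
ρ_S = 0.7477·2.220 − 0.73 − 0.22 = 0.710.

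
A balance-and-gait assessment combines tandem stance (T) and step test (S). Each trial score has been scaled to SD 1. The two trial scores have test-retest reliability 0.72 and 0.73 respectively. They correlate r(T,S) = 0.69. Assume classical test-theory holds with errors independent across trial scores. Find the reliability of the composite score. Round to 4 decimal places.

0.8373

Var(T+S) = 2 + 2·[0.69] = 2 + 1.38 = 3.38.
Because errors are independent across components, Cov(Tᵢ,Tⱼ) = Cov(Xᵢ,Xⱼ); the off-diagonal part of the true-score variance is the same as above.
True-score variance = [0.72 + 0.73] + 1.38 = 1.45 + 1.38 = 2.83.
Reliability = 2.83 / 3.38 = 0.8373.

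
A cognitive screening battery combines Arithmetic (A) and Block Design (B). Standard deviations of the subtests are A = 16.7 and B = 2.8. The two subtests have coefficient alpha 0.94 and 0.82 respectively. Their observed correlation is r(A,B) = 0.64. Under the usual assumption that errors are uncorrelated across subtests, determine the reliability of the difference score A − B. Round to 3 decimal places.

Var(A−B) = 16.7² + 2.8² − 2·16.7·2.8·0.64 = 286.73 − 59.8528 = 226.877.
Under uncorrelated errors the observed covariances equal the true-score covariances, so only the own-variance terms attenuate.
True-score variance = [16.7²·0.94 + 2.8²·0.82] − 59.8528 = 268.585 − 59.8528 = 208.733.
Reliability = 208.733 / 226.877 = 0.920.

0.920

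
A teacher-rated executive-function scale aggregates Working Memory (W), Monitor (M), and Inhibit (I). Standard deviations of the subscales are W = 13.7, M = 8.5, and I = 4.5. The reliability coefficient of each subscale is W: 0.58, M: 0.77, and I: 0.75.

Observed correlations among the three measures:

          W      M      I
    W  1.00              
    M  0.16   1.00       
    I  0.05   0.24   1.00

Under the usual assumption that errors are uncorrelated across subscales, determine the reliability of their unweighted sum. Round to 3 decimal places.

0.706

Var(W+M+I) = 13.7² + 8.5² + 4.5² + 2·[13.7·8.5·0.16 + 13.7·4.5·0.05 + 8.5·4.5·0.24] = 280.19 + 61.789 = 341.979.
Because errors are independent across components, Cov(Tᵢ,Tⱼ) = Cov(Xᵢ,Xⱼ); the off-diagonal part of the true-score variance is the same as above.
True-score variance = [13.7²·0.58 + 8.5²·0.77 + 4.5²·0.75] + 61.789 = 179.68 + 61.789 = 241.469.
Reliability = 241.469 / 341.979 = 0.706.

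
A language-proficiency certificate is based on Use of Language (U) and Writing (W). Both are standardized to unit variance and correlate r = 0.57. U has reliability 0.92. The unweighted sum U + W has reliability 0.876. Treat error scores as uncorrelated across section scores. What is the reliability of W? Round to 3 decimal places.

Var(U+W) = 2 + 2·0.57 = 3.140.
True-score variance = ρ_U + ρ_W + 2·0.57, so 0.876 = (0.92 + ρ_W + 1.14) / 3.140.
ρ_W = 0.876·3.140 − 0.92 − 1.14 = 0.691.

0.691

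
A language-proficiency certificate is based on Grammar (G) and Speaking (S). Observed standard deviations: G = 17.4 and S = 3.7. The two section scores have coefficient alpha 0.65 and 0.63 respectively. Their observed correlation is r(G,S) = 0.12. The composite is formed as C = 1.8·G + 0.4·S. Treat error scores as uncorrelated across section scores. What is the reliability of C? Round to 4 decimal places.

Var(C) = 1.8²·17.4² + 0.4²·3.7² + 2·[0.72·17.4·3.7·0.12] = 983.133 + 11.1249 = 994.258.
With uncorrelated errors the cross-covariances are all true-score covariance, so they carry over unchanged; only the diagonal terms shrink to ρᵢσᵢ².
True-score variance = [1.8²·17.4²·0.65 + 0.4²·3.7²·0.63] + 11.1249 = 638.993 + 11.1249 = 650.117.
Reliability = 650.117 / 994.258 = 0.6539.

0.6539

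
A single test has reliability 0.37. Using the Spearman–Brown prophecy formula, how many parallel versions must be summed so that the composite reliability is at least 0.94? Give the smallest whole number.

27

k ≥ ρ*(1−ρ₁)/(ρ₁(1−ρ*)) = 0.94·0.63 / (0.37·0.06) = 26.676.
Smallest integer k = 27.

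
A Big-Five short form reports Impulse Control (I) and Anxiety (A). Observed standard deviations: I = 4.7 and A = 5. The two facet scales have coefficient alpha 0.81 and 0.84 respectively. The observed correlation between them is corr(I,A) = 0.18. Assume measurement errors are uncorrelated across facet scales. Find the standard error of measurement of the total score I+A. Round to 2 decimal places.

Var(total) = 47.09 + 8.46 = 55.55.
True-score variance = 38.8929 + 8.46 = 47.3529, so reliability = 0.8524.
Error variance = 55.55 − 47.3529 = 8.1971; SEM = √8.1971 = 2.86.

2.86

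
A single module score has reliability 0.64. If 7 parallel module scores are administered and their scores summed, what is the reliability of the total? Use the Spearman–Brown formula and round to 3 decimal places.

ρ_k = kρ / (1 + (k−1)ρ) = 7·0.64 / (1 + 6·0.64) = 4.480 / 4.840 = 0.926.

0.926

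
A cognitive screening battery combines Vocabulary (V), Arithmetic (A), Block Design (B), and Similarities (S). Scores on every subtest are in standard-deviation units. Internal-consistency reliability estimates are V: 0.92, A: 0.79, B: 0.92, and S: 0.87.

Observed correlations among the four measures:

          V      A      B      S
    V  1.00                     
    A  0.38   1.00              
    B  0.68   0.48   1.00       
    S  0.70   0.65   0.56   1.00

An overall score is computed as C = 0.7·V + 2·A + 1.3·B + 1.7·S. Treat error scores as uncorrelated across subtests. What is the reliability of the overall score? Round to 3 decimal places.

0.938

Var(C) = 0.7² + 2² + 1.3² + 1.7² + 2·[1.4·0.38 + 0.91·0.68 + 1.19·0.70 + 2.6·0.48 + 3.4·0.65 + 2.21·0.56] = 9.07 + 13.3588 = 22.4288.
Because errors are independent across components, Cov(Tᵢ,Tⱼ) = Cov(Xᵢ,Xⱼ); the off-diagonal part of the true-score variance is the same as above.
True-score variance = [0.7²·0.92 + 2²·0.79 + 1.3²·0.92 + 1.7²·0.87] + 13.3588 = 7.6799 + 13.3588 = 21.0387.
Reliability = 21.0387 / 22.4288 = 0.938.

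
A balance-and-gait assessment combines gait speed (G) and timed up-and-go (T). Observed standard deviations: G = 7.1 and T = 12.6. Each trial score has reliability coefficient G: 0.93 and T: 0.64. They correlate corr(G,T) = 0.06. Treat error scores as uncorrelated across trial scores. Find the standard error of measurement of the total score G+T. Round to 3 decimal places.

7.790

Var(total) = 209.17 + 10.7352 = 219.905.
True-score variance = 148.488 + 10.7352 = 159.223, so reliability = 0.7241.
Error variance = 219.905 − 159.223 = 60.6823; SEM = √60.6823 = 7.790.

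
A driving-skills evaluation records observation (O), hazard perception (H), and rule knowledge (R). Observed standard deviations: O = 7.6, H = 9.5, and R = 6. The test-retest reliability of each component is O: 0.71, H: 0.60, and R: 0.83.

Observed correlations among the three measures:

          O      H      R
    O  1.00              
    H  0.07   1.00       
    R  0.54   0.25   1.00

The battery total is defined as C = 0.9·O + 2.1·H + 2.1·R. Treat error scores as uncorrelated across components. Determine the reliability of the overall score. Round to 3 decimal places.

0.763

Var(C) = 0.9²·7.6² + 2.1²·9.5² + 2.1²·6² + 2·[1.89·7.6·9.5·0.07 + 1.89·7.6·6·0.54 + 4.41·9.5·6·0.25] = 603.548 + 237.868 = 841.416.
With uncorrelated errors the cross-covariances are all true-score covariance, so they carry over unchanged; only the diagonal terms shrink to ρᵢσᵢ².
True-score variance = [0.9²·7.6²·0.71 + 2.1²·9.5²·0.60 + 2.1²·6²·0.83] + 237.868 = 403.79 + 237.868 = 641.658.
Reliability = 641.658 / 841.416 = 0.763.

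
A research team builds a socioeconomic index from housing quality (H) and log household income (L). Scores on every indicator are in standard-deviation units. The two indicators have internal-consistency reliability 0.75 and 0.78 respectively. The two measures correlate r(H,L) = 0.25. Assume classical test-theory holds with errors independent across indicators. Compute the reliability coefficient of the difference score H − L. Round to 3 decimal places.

Var(H−L) = 1 + 1 − 2·0.25 = 2 − 0.5 = 1.5.
Under uncorrelated errors the observed covariances equal the true-score covariances, so only the own-variance terms attenuate.
True-score variance = [0.75 + 0.78] − 0.5 = 1.53 − 0.5 = 1.03.
Reliability = 1.03 / 1.5 = 0.687.

0.687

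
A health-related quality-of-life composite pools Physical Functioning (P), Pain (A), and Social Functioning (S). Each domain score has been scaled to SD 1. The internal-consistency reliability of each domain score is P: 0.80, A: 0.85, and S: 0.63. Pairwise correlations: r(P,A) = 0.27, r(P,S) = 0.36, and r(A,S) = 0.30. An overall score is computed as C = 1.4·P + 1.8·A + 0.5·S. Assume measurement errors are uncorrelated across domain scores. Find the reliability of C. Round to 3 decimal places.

Var(C) = 1.4² + 1.8² + 0.5² + 2·[2.52·0.27 + 0.7·0.36 + 0.9·0.30] = 5.45 + 2.4048 = 7.8548.
With uncorrelated errors the cross-covariances are all true-score covariance, so they carry over unchanged; only the diagonal terms shrink to ρᵢσᵢ².
True-score variance = [1.4²·0.80 + 1.8²·0.85 + 0.5²·0.63] + 2.4048 = 4.4795 + 2.4048 = 6.8843.
Reliability = 6.8843 / 7.8548 = 0.876.

0.876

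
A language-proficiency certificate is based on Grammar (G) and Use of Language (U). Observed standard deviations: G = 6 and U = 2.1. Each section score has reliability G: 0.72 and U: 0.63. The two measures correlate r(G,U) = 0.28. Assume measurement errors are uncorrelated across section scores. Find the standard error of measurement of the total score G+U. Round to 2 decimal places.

Var(total) = 40.41 + 7.056 = 47.466.
True-score variance = 28.6983 + 7.056 = 35.7543, so reliability = 0.7533.
Error variance = 47.466 − 35.7543 = 11.7117; SEM = √11.7117 = 3.42.

3.42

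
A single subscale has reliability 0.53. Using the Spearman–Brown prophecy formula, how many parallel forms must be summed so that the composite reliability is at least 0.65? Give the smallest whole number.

2

k ≥ ρ*(1−ρ₁)/(ρ₁(1−ρ*)) = 0.65·0.47 / (0.53·0.35) = 1.647.
Smallest integer k = 2.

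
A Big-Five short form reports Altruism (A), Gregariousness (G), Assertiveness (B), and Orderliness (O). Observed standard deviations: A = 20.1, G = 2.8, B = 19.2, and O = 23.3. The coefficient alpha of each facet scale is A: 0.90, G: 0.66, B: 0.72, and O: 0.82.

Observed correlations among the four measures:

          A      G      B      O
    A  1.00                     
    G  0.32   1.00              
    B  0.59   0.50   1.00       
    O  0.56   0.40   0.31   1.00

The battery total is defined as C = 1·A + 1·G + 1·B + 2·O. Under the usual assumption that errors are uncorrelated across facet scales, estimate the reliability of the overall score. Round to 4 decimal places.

0.8968

Var(C) = 20.1² + 2.8² + 19.2² + 2²·23.3² + 2·[20.1·2.8·0.32 + 20.1·19.2·0.59 + 2·20.1·23.3·0.56 + 2.8·19.2·0.50 + 2·2.8·23.3·0.40 + 2·19.2·23.3·0.31] = 2952.05 + 2253.33 = 5205.38.
Under uncorrelated errors the observed covariances equal the true-score covariances, so only the own-variance terms attenuate.
True-score variance = [20.1²·0.90 + 2.8²·0.66 + 19.2²·0.72 + 2²·23.3²·0.82] + 2253.33 = 2414.88 + 2253.33 = 4668.22.
Reliability = 4668.22 / 5205.38 = 0.8968.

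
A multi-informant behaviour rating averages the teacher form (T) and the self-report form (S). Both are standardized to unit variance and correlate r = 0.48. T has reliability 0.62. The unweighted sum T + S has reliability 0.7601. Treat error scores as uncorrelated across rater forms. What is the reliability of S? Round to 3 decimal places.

Var(T+S) = 2 + 2·0.48 = 2.960.
True-score variance = ρ_T + ρ_S + 2·0.48, so 0.7601 = (0.62 + ρ_S + 0.96) / 2.960.
ρ_S = 0.7601·2.960 − 0.62 − 0.96 = 0.670.

0.670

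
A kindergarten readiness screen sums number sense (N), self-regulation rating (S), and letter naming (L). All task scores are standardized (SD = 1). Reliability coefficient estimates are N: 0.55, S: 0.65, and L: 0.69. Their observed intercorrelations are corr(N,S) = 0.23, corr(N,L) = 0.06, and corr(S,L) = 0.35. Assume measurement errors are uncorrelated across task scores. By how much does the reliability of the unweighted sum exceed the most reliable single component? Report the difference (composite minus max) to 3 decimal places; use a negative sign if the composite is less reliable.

0.051

Var(sum) = 3 + 1.28 = 4.28; true-score variance = 1.89 + 1.28 = 3.17; composite reliability = 0.7407.
Max component reliability = 0.6900.
Difference = 0.7407 − 0.6900 = 0.051.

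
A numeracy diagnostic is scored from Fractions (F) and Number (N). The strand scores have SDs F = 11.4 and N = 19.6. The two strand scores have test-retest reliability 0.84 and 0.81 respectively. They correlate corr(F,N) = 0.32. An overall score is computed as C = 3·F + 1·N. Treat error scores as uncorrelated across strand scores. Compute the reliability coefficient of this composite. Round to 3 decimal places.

0.869

Var(C) = 3²·11.4² + 19.6² + 2·[3·11.4·19.6·0.32] = 1553.8 + 429.005 = 1982.8.
Under uncorrelated errors the observed covariances equal the true-score covariances, so only the own-variance terms attenuate.
True-score variance = [3²·11.4²·0.84 + 19.6²·0.81] + 429.005 = 1293.67 + 429.005 = 1722.67.
Reliability = 1722.67 / 1982.8 = 0.869.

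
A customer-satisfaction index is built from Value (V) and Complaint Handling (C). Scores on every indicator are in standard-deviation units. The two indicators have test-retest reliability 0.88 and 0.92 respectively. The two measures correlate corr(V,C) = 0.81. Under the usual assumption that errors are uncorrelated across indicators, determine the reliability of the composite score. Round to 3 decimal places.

0.945

Var(V+C) = 2 + 2·[0.81] = 2 + 1.62 = 3.62.
With uncorrelated errors the cross-covariances are all true-score covariance, so they carry over unchanged; only the diagonal terms shrink to ρᵢσᵢ².
True-score variance = [0.88 + 0.92] + 1.62 = 1.8 + 1.62 = 3.42.
Reliability = 3.42 / 3.62 = 0.945.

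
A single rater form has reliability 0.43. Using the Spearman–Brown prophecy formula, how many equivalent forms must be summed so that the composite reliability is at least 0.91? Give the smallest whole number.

14

k ≥ ρ*(1−ρ₁)/(ρ₁(1−ρ*)) = 0.91·0.57 / (0.43·0.09) = 13.403.
Smallest integer k = 14.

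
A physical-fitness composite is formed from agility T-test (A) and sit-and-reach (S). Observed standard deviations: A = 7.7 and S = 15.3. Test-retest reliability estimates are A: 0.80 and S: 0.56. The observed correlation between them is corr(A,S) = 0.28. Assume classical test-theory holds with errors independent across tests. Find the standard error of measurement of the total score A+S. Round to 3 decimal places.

10.717

Var(total) = 293.38 + 65.9736 = 359.354.
True-score variance = 178.522 + 65.9736 = 244.496, so reliability = 0.6804.
Error variance = 359.354 − 244.496 = 114.858; SEM = √114.858 = 10.717.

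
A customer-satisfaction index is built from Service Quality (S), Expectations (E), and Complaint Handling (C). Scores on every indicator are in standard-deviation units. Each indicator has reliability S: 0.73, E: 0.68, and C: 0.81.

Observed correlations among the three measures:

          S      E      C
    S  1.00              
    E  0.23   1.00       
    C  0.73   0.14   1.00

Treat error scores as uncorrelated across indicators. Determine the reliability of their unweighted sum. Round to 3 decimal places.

Var(S+E+C) = 3 + 2·[0.23 + 0.73 + 0.14] = 3 + 2.2 = 5.2.
Under uncorrelated errors the observed covariances equal the true-score covariances, so only the own-variance terms attenuate.
True-score variance = [0.73 + 0.68 + 0.81] + 2.2 = 2.22 + 2.2 = 4.42.
Reliability = 4.42 / 5.2 = 0.850.

0.850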